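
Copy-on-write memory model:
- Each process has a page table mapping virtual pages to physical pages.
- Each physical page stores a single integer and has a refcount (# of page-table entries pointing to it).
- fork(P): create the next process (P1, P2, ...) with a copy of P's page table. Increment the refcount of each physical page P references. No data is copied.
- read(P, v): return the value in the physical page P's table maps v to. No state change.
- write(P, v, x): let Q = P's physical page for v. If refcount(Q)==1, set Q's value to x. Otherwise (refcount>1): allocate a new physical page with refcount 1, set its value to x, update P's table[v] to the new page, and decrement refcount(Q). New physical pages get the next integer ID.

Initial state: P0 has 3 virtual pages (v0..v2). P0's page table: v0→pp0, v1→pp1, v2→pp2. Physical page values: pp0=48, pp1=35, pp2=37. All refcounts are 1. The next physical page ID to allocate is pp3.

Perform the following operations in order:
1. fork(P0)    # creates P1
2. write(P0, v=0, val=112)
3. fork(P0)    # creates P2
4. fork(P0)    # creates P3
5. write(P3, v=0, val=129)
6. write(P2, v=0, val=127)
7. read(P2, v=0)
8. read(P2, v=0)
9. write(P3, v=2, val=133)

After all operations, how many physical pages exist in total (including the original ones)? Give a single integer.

Answer: 7

Derivation:
Op 1: fork(P0) -> P1. 3 ppages; refcounts: pp0:2 pp1:2 pp2:2
Op 2: write(P0, v0, 112). refcount(pp0)=2>1 -> COPY to pp3. 4 ppages; refcounts: pp0:1 pp1:2 pp2:2 pp3:1
Op 3: fork(P0) -> P2. 4 ppages; refcounts: pp0:1 pp1:3 pp2:3 pp3:2
Op 4: fork(P0) -> P3. 4 ppages; refcounts: pp0:1 pp1:4 pp2:4 pp3:3
Op 5: write(P3, v0, 129). refcount(pp3)=3>1 -> COPY to pp4. 5 ppages; refcounts: pp0:1 pp1:4 pp2:4 pp3:2 pp4:1
Op 6: write(P2, v0, 127). refcount(pp3)=2>1 -> COPY to pp5. 6 ppages; refcounts: pp0:1 pp1:4 pp2:4 pp3:1 pp4:1 pp5:1
Op 7: read(P2, v0) -> 127. No state change.
Op 8: read(P2, v0) -> 127. No state change.
Op 9: write(P3, v2, 133). refcount(pp2)=4>1 -> COPY to pp6. 7 ppages; refcounts: pp0:1 pp1:4 pp2:3 pp3:1 pp4:1 pp5:1 pp6:1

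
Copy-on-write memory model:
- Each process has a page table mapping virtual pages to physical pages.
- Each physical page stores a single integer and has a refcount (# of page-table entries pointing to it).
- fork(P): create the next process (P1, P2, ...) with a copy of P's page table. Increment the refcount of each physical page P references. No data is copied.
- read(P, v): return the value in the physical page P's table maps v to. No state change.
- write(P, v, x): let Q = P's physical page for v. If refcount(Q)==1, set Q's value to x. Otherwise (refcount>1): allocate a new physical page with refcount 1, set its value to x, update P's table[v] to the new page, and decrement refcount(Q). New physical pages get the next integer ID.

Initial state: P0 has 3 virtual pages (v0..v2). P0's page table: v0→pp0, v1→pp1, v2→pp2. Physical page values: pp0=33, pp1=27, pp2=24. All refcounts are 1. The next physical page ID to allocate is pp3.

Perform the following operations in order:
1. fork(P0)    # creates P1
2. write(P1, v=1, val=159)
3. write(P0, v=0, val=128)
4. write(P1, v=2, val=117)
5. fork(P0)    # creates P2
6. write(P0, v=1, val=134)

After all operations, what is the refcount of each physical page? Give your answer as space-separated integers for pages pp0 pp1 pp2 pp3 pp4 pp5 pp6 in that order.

Op 1: fork(P0) -> P1. 3 ppages; refcounts: pp0:2 pp1:2 pp2:2
Op 2: write(P1, v1, 159). refcount(pp1)=2>1 -> COPY to pp3. 4 ppages; refcounts: pp0:2 pp1:1 pp2:2 pp3:1
Op 3: write(P0, v0, 128). refcount(pp0)=2>1 -> COPY to pp4. 5 ppages; refcounts: pp0:1 pp1:1 pp2:2 pp3:1 pp4:1
Op 4: write(P1, v2, 117). refcount(pp2)=2>1 -> COPY to pp5. 6 ppages; refcounts: pp0:1 pp1:1 pp2:1 pp3:1 pp4:1 pp5:1
Op 5: fork(P0) -> P2. 6 ppages; refcounts: pp0:1 pp1:2 pp2:2 pp3:1 pp4:2 pp5:1
Op 6: write(P0, v1, 134). refcount(pp1)=2>1 -> COPY to pp6. 7 ppages; refcounts: pp0:1 pp1:1 pp2:2 pp3:1 pp4:2 pp5:1 pp6:1

Answer: 1 1 2 1 2 1 1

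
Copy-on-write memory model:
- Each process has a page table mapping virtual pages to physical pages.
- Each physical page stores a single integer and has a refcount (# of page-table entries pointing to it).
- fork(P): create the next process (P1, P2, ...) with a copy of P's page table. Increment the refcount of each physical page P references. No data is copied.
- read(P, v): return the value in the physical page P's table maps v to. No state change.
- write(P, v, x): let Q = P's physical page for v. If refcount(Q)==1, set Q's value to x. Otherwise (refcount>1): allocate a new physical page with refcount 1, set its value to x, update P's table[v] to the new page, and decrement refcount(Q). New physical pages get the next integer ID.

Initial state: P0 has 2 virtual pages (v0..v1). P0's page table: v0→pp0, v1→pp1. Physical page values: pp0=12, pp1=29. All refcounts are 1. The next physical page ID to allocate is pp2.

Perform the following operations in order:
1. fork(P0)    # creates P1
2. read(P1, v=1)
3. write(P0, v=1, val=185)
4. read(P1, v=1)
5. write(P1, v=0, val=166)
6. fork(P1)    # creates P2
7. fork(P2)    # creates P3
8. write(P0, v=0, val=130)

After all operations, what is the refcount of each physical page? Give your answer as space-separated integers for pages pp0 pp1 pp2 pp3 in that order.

Answer: 1 3 1 3

Derivation:
Op 1: fork(P0) -> P1. 2 ppages; refcounts: pp0:2 pp1:2
Op 2: read(P1, v1) -> 29. No state change.
Op 3: write(P0, v1, 185). refcount(pp1)=2>1 -> COPY to pp2. 3 ppages; refcounts: pp0:2 pp1:1 pp2:1
Op 4: read(P1, v1) -> 29. No state change.
Op 5: write(P1, v0, 166). refcount(pp0)=2>1 -> COPY to pp3. 4 ppages; refcounts: pp0:1 pp1:1 pp2:1 pp3:1
Op 6: fork(P1) -> P2. 4 ppages; refcounts: pp0:1 pp1:2 pp2:1 pp3:2
Op 7: fork(P2) -> P3. 4 ppages; refcounts: pp0:1 pp1:3 pp2:1 pp3:3
Op 8: write(P0, v0, 130). refcount(pp0)=1 -> write in place. 4 ppages; refcounts: pp0:1 pp1:3 pp2:1 pp3:3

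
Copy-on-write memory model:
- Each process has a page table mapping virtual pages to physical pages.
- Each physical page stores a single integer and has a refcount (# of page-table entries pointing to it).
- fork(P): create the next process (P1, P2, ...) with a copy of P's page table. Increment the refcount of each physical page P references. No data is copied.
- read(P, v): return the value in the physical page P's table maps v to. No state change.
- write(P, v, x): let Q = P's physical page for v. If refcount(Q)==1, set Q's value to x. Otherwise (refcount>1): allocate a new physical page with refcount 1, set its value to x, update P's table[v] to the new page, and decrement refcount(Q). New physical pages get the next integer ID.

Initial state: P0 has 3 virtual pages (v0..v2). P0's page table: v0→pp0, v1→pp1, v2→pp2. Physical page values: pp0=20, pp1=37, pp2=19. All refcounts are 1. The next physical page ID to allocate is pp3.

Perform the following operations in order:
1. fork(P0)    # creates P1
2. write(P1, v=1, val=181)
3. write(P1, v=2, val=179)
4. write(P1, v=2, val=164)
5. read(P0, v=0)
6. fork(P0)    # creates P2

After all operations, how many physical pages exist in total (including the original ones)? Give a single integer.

Answer: 5

Derivation:
Op 1: fork(P0) -> P1. 3 ppages; refcounts: pp0:2 pp1:2 pp2:2
Op 2: write(P1, v1, 181). refcount(pp1)=2>1 -> COPY to pp3. 4 ppages; refcounts: pp0:2 pp1:1 pp2:2 pp3:1
Op 3: write(P1, v2, 179). refcount(pp2)=2>1 -> COPY to pp4. 5 ppages; refcounts: pp0:2 pp1:1 pp2:1 pp3:1 pp4:1
Op 4: write(P1, v2, 164). refcount(pp4)=1 -> write in place. 5 ppages; refcounts: pp0:2 pp1:1 pp2:1 pp3:1 pp4:1
Op 5: read(P0, v0) -> 20. No state change.
Op 6: fork(P0) -> P2. 5 ppages; refcounts: pp0:3 pp1:2 pp2:2 pp3:1 pp4:1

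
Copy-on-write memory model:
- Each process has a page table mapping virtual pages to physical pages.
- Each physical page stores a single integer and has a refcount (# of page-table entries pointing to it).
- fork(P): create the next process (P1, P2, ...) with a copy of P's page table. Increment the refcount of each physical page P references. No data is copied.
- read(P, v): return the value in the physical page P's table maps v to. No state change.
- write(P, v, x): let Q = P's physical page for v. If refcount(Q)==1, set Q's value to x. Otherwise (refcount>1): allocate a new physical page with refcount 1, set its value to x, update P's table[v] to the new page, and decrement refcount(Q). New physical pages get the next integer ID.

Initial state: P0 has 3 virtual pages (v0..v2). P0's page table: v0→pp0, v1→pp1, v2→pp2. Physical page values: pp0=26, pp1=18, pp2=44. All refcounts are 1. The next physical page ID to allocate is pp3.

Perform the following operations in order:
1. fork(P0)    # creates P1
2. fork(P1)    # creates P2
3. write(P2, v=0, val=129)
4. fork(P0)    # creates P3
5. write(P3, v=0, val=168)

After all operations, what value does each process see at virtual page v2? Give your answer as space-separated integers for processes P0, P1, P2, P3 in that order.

Answer: 44 44 44 44

Derivation:
Op 1: fork(P0) -> P1. 3 ppages; refcounts: pp0:2 pp1:2 pp2:2
Op 2: fork(P1) -> P2. 3 ppages; refcounts: pp0:3 pp1:3 pp2:3
Op 3: write(P2, v0, 129). refcount(pp0)=3>1 -> COPY to pp3. 4 ppages; refcounts: pp0:2 pp1:3 pp2:3 pp3:1
Op 4: fork(P0) -> P3. 4 ppages; refcounts: pp0:3 pp1:4 pp2:4 pp3:1
Op 5: write(P3, v0, 168). refcount(pp0)=3>1 -> COPY to pp4. 5 ppages; refcounts: pp0:2 pp1:4 pp2:4 pp3:1 pp4:1
P0: v2 -> pp2 = 44
P1: v2 -> pp2 = 44
P2: v2 -> pp2 = 44
P3: v2 -> pp2 = 44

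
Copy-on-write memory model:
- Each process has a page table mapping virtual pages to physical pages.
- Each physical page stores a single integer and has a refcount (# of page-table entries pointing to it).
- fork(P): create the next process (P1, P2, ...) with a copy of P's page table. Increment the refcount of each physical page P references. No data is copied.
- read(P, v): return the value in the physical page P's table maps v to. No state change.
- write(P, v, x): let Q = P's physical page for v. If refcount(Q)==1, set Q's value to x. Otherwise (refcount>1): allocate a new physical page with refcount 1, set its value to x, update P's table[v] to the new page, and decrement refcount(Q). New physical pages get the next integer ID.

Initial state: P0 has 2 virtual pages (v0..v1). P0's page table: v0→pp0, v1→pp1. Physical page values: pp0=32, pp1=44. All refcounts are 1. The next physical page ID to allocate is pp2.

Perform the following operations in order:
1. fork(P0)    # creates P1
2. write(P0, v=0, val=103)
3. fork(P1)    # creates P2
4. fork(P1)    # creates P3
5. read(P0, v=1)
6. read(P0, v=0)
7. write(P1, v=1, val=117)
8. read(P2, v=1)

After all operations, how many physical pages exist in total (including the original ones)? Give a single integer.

Op 1: fork(P0) -> P1. 2 ppages; refcounts: pp0:2 pp1:2
Op 2: write(P0, v0, 103). refcount(pp0)=2>1 -> COPY to pp2. 3 ppages; refcounts: pp0:1 pp1:2 pp2:1
Op 3: fork(P1) -> P2. 3 ppages; refcounts: pp0:2 pp1:3 pp2:1
Op 4: fork(P1) -> P3. 3 ppages; refcounts: pp0:3 pp1:4 pp2:1
Op 5: read(P0, v1) -> 44. No state change.
Op 6: read(P0, v0) -> 103. No state change.
Op 7: write(P1, v1, 117). refcount(pp1)=4>1 -> COPY to pp3. 4 ppages; refcounts: pp0:3 pp1:3 pp2:1 pp3:1
Op 8: read(P2, v1) -> 44. No state change.

Answer: 4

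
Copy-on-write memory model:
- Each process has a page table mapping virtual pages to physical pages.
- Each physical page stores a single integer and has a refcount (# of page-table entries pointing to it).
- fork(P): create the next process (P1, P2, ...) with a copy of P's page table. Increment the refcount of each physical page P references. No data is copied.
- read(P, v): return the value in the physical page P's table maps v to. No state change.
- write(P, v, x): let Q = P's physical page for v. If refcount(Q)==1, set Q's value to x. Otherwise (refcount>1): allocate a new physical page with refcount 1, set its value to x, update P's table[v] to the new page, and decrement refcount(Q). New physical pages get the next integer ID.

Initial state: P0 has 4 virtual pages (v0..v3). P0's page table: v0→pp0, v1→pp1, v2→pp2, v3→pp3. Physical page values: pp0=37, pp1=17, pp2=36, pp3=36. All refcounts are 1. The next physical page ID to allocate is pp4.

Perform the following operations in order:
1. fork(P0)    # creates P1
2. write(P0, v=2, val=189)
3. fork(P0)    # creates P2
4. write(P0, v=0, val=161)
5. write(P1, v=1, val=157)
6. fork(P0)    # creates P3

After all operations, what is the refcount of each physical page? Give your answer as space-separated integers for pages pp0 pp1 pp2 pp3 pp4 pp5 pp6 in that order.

Answer: 2 3 1 4 3 2 1

Derivation:
Op 1: fork(P0) -> P1. 4 ppages; refcounts: pp0:2 pp1:2 pp2:2 pp3:2
Op 2: write(P0, v2, 189). refcount(pp2)=2>1 -> COPY to pp4. 5 ppages; refcounts: pp0:2 pp1:2 pp2:1 pp3:2 pp4:1
Op 3: fork(P0) -> P2. 5 ppages; refcounts: pp0:3 pp1:3 pp2:1 pp3:3 pp4:2
Op 4: write(P0, v0, 161). refcount(pp0)=3>1 -> COPY to pp5. 6 ppages; refcounts: pp0:2 pp1:3 pp2:1 pp3:3 pp4:2 pp5:1
Op 5: write(P1, v1, 157). refcount(pp1)=3>1 -> COPY to pp6. 7 ppages; refcounts: pp0:2 pp1:2 pp2:1 pp3:3 pp4:2 pp5:1 pp6:1
Op 6: fork(P0) -> P3. 7 ppages; refcounts: pp0:2 pp1:3 pp2:1 pp3:4 pp4:3 pp5:2 pp6:1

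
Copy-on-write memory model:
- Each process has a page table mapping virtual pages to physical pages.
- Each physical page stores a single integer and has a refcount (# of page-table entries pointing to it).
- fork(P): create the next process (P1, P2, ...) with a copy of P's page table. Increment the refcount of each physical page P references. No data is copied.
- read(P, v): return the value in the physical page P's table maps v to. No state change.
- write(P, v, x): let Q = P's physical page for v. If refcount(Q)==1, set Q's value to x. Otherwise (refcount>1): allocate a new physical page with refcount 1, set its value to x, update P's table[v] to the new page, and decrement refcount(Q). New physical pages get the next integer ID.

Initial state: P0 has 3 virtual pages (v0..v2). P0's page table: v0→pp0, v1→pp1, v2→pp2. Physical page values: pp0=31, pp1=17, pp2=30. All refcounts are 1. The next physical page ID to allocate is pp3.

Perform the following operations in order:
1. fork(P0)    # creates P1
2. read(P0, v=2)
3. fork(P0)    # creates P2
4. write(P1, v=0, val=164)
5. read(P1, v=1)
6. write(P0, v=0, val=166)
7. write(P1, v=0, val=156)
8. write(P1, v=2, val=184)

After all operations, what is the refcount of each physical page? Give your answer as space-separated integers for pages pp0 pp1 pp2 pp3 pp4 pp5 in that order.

Answer: 1 3 2 1 1 1

Derivation:
Op 1: fork(P0) -> P1. 3 ppages; refcounts: pp0:2 pp1:2 pp2:2
Op 2: read(P0, v2) -> 30. No state change.
Op 3: fork(P0) -> P2. 3 ppages; refcounts: pp0:3 pp1:3 pp2:3
Op 4: write(P1, v0, 164). refcount(pp0)=3>1 -> COPY to pp3. 4 ppages; refcounts: pp0:2 pp1:3 pp2:3 pp3:1
Op 5: read(P1, v1) -> 17. No state change.
Op 6: write(P0, v0, 166). refcount(pp0)=2>1 -> COPY to pp4. 5 ppages; refcounts: pp0:1 pp1:3 pp2:3 pp3:1 pp4:1
Op 7: write(P1, v0, 156). refcount(pp3)=1 -> write in place. 5 ppages; refcounts: pp0:1 pp1:3 pp2:3 pp3:1 pp4:1
Op 8: write(P1, v2, 184). refcount(pp2)=3>1 -> COPY to pp5. 6 ppages; refcounts: pp0:1 pp1:3 pp2:2 pp3:1 pp4:1 pp5:1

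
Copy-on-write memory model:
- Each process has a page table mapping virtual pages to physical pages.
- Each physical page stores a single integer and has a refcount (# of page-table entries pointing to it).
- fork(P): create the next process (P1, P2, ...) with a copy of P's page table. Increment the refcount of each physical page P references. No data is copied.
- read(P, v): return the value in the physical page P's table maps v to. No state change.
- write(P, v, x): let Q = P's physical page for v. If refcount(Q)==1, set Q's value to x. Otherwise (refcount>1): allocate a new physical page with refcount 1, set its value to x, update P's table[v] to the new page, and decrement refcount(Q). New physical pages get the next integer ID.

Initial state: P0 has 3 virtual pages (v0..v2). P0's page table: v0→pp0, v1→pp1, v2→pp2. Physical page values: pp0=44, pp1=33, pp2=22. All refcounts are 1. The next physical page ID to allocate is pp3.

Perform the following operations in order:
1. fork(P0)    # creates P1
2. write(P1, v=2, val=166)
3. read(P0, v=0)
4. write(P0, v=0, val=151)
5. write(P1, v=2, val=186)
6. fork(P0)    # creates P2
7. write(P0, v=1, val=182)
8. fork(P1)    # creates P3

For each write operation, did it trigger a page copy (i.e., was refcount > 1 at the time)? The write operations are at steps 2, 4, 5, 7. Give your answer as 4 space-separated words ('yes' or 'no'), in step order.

Op 1: fork(P0) -> P1. 3 ppages; refcounts: pp0:2 pp1:2 pp2:2
Op 2: write(P1, v2, 166). refcount(pp2)=2>1 -> COPY to pp3. 4 ppages; refcounts: pp0:2 pp1:2 pp2:1 pp3:1
Op 3: read(P0, v0) -> 44. No state change.
Op 4: write(P0, v0, 151). refcount(pp0)=2>1 -> COPY to pp4. 5 ppages; refcounts: pp0:1 pp1:2 pp2:1 pp3:1 pp4:1
Op 5: write(P1, v2, 186). refcount(pp3)=1 -> write in place. 5 ppages; refcounts: pp0:1 pp1:2 pp2:1 pp3:1 pp4:1
Op 6: fork(P0) -> P2. 5 ppages; refcounts: pp0:1 pp1:3 pp2:2 pp3:1 pp4:2
Op 7: write(P0, v1, 182). refcount(pp1)=3>1 -> COPY to pp5. 6 ppages; refcounts: pp0:1 pp1:2 pp2:2 pp3:1 pp4:2 pp5:1
Op 8: fork(P1) -> P3. 6 ppages; refcounts: pp0:2 pp1:3 pp2:2 pp3:2 pp4:2 pp5:1

yes yes no yes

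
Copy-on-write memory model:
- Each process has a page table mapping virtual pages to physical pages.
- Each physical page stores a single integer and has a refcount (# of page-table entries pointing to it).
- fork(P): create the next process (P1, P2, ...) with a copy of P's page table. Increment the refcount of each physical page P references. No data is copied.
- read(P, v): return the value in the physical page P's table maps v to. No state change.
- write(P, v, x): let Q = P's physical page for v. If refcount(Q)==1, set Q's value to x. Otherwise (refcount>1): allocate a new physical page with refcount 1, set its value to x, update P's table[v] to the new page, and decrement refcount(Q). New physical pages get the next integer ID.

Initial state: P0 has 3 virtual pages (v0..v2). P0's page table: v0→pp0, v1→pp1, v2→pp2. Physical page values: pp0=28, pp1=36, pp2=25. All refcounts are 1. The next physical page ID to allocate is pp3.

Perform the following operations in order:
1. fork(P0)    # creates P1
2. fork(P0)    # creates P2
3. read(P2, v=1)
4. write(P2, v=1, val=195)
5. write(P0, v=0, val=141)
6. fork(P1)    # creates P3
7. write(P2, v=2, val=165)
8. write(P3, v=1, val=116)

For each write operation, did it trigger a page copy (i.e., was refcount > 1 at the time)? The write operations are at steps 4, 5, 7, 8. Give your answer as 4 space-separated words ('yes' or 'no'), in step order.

Op 1: fork(P0) -> P1. 3 ppages; refcounts: pp0:2 pp1:2 pp2:2
Op 2: fork(P0) -> P2. 3 ppages; refcounts: pp0:3 pp1:3 pp2:3
Op 3: read(P2, v1) -> 36. No state change.
Op 4: write(P2, v1, 195). refcount(pp1)=3>1 -> COPY to pp3. 4 ppages; refcounts: pp0:3 pp1:2 pp2:3 pp3:1
Op 5: write(P0, v0, 141). refcount(pp0)=3>1 -> COPY to pp4. 5 ppages; refcounts: pp0:2 pp1:2 pp2:3 pp3:1 pp4:1
Op 6: fork(P1) -> P3. 5 ppages; refcounts: pp0:3 pp1:3 pp2:4 pp3:1 pp4:1
Op 7: write(P2, v2, 165). refcount(pp2)=4>1 -> COPY to pp5. 6 ppages; refcounts: pp0:3 pp1:3 pp2:3 pp3:1 pp4:1 pp5:1
Op 8: write(P3, v1, 116). refcount(pp1)=3>1 -> COPY to pp6. 7 ppages; refcounts: pp0:3 pp1:2 pp2:3 pp3:1 pp4:1 pp5:1 pp6:1

yes yes yes yes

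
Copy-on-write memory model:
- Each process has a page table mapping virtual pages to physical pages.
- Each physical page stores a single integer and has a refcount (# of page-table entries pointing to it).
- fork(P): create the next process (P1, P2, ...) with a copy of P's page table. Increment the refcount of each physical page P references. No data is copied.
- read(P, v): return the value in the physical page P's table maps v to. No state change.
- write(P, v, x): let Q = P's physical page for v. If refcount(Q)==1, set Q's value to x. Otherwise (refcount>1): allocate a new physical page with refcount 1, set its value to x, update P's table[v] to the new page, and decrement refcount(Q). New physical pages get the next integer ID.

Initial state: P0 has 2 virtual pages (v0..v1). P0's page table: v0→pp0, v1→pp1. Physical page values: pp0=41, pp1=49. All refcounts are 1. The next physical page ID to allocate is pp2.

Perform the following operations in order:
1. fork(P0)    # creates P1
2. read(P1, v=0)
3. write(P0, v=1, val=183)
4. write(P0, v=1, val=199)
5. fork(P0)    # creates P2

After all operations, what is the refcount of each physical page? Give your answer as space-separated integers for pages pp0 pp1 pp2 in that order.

Answer: 3 1 2

Derivation:
Op 1: fork(P0) -> P1. 2 ppages; refcounts: pp0:2 pp1:2
Op 2: read(P1, v0) -> 41. No state change.
Op 3: write(P0, v1, 183). refcount(pp1)=2>1 -> COPY to pp2. 3 ppages; refcounts: pp0:2 pp1:1 pp2:1
Op 4: write(P0, v1, 199). refcount(pp2)=1 -> write in place. 3 ppages; refcounts: pp0:2 pp1:1 pp2:1
Op 5: fork(P0) -> P2. 3 ppages; refcounts: pp0:3 pp1:1 pp2:2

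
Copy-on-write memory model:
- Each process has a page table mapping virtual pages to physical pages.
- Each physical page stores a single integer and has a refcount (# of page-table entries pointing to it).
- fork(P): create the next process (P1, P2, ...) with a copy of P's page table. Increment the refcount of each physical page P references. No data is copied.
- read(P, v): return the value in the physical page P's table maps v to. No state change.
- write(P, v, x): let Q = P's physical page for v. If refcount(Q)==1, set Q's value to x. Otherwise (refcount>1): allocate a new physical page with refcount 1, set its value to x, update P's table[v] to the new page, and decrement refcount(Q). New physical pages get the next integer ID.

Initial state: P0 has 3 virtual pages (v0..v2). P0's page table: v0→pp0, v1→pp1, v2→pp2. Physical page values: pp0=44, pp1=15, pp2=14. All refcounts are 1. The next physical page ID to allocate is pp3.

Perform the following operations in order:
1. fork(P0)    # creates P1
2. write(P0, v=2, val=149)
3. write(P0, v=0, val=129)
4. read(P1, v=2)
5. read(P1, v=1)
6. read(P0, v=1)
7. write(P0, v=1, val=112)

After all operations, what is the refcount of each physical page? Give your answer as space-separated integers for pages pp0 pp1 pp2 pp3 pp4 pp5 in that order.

Answer: 1 1 1 1 1 1

Derivation:
Op 1: fork(P0) -> P1. 3 ppages; refcounts: pp0:2 pp1:2 pp2:2
Op 2: write(P0, v2, 149). refcount(pp2)=2>1 -> COPY to pp3. 4 ppages; refcounts: pp0:2 pp1:2 pp2:1 pp3:1
Op 3: write(P0, v0, 129). refcount(pp0)=2>1 -> COPY to pp4. 5 ppages; refcounts: pp0:1 pp1:2 pp2:1 pp3:1 pp4:1
Op 4: read(P1, v2) -> 14. No state change.
Op 5: read(P1, v1) -> 15. No state change.
Op 6: read(P0, v1) -> 15. No state change.
Op 7: write(P0, v1, 112). refcount(pp1)=2>1 -> COPY to pp5. 6 ppages; refcounts: pp0:1 pp1:1 pp2:1 pp3:1 pp4:1 pp5:1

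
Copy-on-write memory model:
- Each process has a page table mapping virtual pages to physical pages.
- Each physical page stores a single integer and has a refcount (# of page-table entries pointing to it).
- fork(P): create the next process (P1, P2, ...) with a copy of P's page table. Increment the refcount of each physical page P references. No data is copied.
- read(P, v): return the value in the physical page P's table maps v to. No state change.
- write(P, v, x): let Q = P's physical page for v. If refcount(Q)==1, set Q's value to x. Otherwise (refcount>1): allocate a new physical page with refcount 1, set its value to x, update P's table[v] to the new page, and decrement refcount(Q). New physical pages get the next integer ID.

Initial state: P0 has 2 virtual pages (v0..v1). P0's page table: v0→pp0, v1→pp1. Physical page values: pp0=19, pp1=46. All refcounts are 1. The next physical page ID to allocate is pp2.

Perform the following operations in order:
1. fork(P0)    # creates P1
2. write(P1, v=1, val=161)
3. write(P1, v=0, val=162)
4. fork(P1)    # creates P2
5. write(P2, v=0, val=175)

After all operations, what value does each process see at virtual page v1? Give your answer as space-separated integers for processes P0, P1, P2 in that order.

Answer: 46 161 161

Derivation:
Op 1: fork(P0) -> P1. 2 ppages; refcounts: pp0:2 pp1:2
Op 2: write(P1, v1, 161). refcount(pp1)=2>1 -> COPY to pp2. 3 ppages; refcounts: pp0:2 pp1:1 pp2:1
Op 3: write(P1, v0, 162). refcount(pp0)=2>1 -> COPY to pp3. 4 ppages; refcounts: pp0:1 pp1:1 pp2:1 pp3:1
Op 4: fork(P1) -> P2. 4 ppages; refcounts: pp0:1 pp1:1 pp2:2 pp3:2
Op 5: write(P2, v0, 175). refcount(pp3)=2>1 -> COPY to pp4. 5 ppages; refcounts: pp0:1 pp1:1 pp2:2 pp3:1 pp4:1
P0: v1 -> pp1 = 46
P1: v1 -> pp2 = 161
P2: v1 -> pp2 = 161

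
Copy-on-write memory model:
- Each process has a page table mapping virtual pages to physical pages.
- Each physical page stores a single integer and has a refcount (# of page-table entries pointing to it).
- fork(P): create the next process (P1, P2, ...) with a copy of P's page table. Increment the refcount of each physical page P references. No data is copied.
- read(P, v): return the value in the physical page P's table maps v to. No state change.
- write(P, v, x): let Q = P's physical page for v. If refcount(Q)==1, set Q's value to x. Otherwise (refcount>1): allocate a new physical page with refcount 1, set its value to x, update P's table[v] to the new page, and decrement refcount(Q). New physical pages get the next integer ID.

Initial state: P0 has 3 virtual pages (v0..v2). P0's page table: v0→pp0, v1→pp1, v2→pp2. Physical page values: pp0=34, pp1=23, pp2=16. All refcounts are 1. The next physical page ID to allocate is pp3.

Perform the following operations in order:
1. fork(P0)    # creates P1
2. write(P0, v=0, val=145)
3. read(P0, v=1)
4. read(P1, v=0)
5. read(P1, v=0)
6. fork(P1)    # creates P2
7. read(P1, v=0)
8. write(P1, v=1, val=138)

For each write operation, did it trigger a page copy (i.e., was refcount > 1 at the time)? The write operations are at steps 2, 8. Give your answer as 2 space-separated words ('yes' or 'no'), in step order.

Op 1: fork(P0) -> P1. 3 ppages; refcounts: pp0:2 pp1:2 pp2:2
Op 2: write(P0, v0, 145). refcount(pp0)=2>1 -> COPY to pp3. 4 ppages; refcounts: pp0:1 pp1:2 pp2:2 pp3:1
Op 3: read(P0, v1) -> 23. No state change.
Op 4: read(P1, v0) -> 34. No state change.
Op 5: read(P1, v0) -> 34. No state change.
Op 6: fork(P1) -> P2. 4 ppages; refcounts: pp0:2 pp1:3 pp2:3 pp3:1
Op 7: read(P1, v0) -> 34. No state change.
Op 8: write(P1, v1, 138). refcount(pp1)=3>1 -> COPY to pp4. 5 ppages; refcounts: pp0:2 pp1:2 pp2:3 pp3:1 pp4:1

yes yes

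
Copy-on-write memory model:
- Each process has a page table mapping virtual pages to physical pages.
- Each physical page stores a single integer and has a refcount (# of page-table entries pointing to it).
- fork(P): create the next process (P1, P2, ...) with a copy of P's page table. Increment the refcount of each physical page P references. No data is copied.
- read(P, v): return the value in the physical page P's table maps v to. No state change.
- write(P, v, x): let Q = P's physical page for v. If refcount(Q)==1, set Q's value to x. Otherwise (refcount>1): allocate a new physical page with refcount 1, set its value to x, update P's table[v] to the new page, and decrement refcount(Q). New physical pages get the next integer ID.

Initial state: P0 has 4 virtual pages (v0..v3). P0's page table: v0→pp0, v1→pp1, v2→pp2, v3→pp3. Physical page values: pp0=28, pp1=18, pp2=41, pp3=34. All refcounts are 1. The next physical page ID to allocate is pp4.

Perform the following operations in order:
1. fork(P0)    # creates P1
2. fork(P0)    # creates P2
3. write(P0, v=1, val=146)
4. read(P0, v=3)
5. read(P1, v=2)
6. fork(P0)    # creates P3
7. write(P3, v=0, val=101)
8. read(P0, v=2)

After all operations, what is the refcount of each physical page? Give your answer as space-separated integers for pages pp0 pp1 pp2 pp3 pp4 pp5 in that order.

Answer: 3 2 4 4 2 1

Derivation:
Op 1: fork(P0) -> P1. 4 ppages; refcounts: pp0:2 pp1:2 pp2:2 pp3:2
Op 2: fork(P0) -> P2. 4 ppages; refcounts: pp0:3 pp1:3 pp2:3 pp3:3
Op 3: write(P0, v1, 146). refcount(pp1)=3>1 -> COPY to pp4. 5 ppages; refcounts: pp0:3 pp1:2 pp2:3 pp3:3 pp4:1
Op 4: read(P0, v3) -> 34. No state change.
Op 5: read(P1, v2) -> 41. No state change.
Op 6: fork(P0) -> P3. 5 ppages; refcounts: pp0:4 pp1:2 pp2:4 pp3:4 pp4:2
Op 7: write(P3, v0, 101). refcount(pp0)=4>1 -> COPY to pp5. 6 ppages; refcounts: pp0:3 pp1:2 pp2:4 pp3:4 pp4:2 pp5:1
Op 8: read(P0, v2) -> 41. No state change.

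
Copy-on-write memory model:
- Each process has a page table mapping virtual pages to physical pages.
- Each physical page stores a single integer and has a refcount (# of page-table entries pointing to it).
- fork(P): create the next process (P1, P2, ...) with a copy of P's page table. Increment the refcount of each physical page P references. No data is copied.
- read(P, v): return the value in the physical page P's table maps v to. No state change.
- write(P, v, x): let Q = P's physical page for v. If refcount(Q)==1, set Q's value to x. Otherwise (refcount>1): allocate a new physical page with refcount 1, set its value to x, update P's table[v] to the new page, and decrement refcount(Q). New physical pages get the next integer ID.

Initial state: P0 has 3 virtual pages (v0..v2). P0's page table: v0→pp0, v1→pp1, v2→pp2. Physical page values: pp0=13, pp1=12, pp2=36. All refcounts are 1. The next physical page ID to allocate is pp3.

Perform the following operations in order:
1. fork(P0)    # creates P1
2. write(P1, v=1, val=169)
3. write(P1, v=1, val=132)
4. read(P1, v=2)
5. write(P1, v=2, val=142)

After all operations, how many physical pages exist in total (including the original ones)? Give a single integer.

Op 1: fork(P0) -> P1. 3 ppages; refcounts: pp0:2 pp1:2 pp2:2
Op 2: write(P1, v1, 169). refcount(pp1)=2>1 -> COPY to pp3. 4 ppages; refcounts: pp0:2 pp1:1 pp2:2 pp3:1
Op 3: write(P1, v1, 132). refcount(pp3)=1 -> write in place. 4 ppages; refcounts: pp0:2 pp1:1 pp2:2 pp3:1
Op 4: read(P1, v2) -> 36. No state change.
Op 5: write(P1, v2, 142). refcount(pp2)=2>1 -> COPY to pp4. 5 ppages; refcounts: pp0:2 pp1:1 pp2:1 pp3:1 pp4:1

Answer: 5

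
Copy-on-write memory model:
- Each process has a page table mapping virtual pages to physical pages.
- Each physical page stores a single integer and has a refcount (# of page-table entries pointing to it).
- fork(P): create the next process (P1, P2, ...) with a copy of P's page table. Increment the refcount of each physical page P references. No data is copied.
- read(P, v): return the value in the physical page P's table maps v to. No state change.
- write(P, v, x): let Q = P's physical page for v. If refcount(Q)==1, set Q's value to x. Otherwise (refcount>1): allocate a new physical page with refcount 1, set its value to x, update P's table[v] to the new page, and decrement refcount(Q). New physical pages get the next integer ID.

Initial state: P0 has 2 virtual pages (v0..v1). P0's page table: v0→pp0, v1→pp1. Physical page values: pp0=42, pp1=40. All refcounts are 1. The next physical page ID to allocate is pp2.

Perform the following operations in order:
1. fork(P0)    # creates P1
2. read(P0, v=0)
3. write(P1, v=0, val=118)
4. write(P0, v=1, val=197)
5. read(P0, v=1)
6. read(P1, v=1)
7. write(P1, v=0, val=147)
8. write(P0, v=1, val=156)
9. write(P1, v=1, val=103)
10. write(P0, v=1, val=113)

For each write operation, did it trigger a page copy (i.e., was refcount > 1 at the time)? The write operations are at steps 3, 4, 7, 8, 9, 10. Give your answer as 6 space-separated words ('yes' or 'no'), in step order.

Op 1: fork(P0) -> P1. 2 ppages; refcounts: pp0:2 pp1:2
Op 2: read(P0, v0) -> 42. No state change.
Op 3: write(P1, v0, 118). refcount(pp0)=2>1 -> COPY to pp2. 3 ppages; refcounts: pp0:1 pp1:2 pp2:1
Op 4: write(P0, v1, 197). refcount(pp1)=2>1 -> COPY to pp3. 4 ppages; refcounts: pp0:1 pp1:1 pp2:1 pp3:1
Op 5: read(P0, v1) -> 197. No state change.
Op 6: read(P1, v1) -> 40. No state change.
Op 7: write(P1, v0, 147). refcount(pp2)=1 -> write in place. 4 ppages; refcounts: pp0:1 pp1:1 pp2:1 pp3:1
Op 8: write(P0, v1, 156). refcount(pp3)=1 -> write in place. 4 ppages; refcounts: pp0:1 pp1:1 pp2:1 pp3:1
Op 9: write(P1, v1, 103). refcount(pp1)=1 -> write in place. 4 ppages; refcounts: pp0:1 pp1:1 pp2:1 pp3:1
Op 10: write(P0, v1, 113). refcount(pp3)=1 -> write in place. 4 ppages; refcounts: pp0:1 pp1:1 pp2:1 pp3:1

yes yes no no no no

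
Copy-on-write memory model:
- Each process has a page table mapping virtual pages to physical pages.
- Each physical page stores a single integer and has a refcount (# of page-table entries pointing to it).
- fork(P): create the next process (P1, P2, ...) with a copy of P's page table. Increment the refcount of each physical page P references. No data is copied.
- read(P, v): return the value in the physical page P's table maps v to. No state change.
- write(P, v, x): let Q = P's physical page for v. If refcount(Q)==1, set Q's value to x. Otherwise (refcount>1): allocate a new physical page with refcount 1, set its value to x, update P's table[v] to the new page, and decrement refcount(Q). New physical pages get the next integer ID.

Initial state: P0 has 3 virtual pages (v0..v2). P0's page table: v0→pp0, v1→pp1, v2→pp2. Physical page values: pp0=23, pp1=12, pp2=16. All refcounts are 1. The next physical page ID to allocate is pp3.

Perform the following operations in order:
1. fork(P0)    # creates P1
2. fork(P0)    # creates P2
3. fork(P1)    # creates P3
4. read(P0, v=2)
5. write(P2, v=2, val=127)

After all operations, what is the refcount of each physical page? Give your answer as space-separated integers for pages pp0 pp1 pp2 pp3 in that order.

Answer: 4 4 3 1

Derivation:
Op 1: fork(P0) -> P1. 3 ppages; refcounts: pp0:2 pp1:2 pp2:2
Op 2: fork(P0) -> P2. 3 ppages; refcounts: pp0:3 pp1:3 pp2:3
Op 3: fork(P1) -> P3. 3 ppages; refcounts: pp0:4 pp1:4 pp2:4
Op 4: read(P0, v2) -> 16. No state change.
Op 5: write(P2, v2, 127). refcount(pp2)=4>1 -> COPY to pp3. 4 ppages; refcounts: pp0:4 pp1:4 pp2:3 pp3:1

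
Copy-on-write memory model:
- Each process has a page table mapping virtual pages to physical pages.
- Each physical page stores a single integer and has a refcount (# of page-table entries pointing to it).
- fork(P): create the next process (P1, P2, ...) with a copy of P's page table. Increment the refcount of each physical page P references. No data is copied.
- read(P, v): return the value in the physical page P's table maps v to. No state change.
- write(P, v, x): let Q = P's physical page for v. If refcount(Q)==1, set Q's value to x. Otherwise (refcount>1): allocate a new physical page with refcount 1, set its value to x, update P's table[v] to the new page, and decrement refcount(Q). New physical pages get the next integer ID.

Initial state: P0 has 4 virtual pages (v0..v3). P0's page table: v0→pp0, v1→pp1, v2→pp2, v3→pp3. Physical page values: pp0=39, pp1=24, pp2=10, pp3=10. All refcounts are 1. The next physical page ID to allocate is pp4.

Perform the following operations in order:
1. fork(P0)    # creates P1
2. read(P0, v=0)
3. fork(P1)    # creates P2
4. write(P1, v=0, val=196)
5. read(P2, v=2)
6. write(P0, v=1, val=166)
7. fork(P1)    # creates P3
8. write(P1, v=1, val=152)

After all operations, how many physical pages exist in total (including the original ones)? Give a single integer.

Op 1: fork(P0) -> P1. 4 ppages; refcounts: pp0:2 pp1:2 pp2:2 pp3:2
Op 2: read(P0, v0) -> 39. No state change.
Op 3: fork(P1) -> P2. 4 ppages; refcounts: pp0:3 pp1:3 pp2:3 pp3:3
Op 4: write(P1, v0, 196). refcount(pp0)=3>1 -> COPY to pp4. 5 ppages; refcounts: pp0:2 pp1:3 pp2:3 pp3:3 pp4:1
Op 5: read(P2, v2) -> 10. No state change.
Op 6: write(P0, v1, 166). refcount(pp1)=3>1 -> COPY to pp5. 6 ppages; refcounts: pp0:2 pp1:2 pp2:3 pp3:3 pp4:1 pp5:1
Op 7: fork(P1) -> P3. 6 ppages; refcounts: pp0:2 pp1:3 pp2:4 pp3:4 pp4:2 pp5:1
Op 8: write(P1, v1, 152). refcount(pp1)=3>1 -> COPY to pp6. 7 ppages; refcounts: pp0:2 pp1:2 pp2:4 pp3:4 pp4:2 pp5:1 pp6:1

Answer: 7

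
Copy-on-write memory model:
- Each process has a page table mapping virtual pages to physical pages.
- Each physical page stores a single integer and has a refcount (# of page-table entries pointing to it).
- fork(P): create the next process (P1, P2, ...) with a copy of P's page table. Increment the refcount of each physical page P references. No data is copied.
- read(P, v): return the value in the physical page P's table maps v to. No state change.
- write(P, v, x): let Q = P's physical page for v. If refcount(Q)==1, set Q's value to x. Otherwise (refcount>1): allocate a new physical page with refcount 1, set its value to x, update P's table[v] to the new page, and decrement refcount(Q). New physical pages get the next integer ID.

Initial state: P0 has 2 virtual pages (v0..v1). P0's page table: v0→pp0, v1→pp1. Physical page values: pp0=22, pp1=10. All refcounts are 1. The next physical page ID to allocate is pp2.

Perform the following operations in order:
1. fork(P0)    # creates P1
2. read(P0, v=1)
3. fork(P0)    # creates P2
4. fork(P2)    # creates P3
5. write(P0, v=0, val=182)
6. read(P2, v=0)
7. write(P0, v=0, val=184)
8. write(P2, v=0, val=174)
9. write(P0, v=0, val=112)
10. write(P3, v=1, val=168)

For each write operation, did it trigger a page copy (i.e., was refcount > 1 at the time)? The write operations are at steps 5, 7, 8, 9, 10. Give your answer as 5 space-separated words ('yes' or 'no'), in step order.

Op 1: fork(P0) -> P1. 2 ppages; refcounts: pp0:2 pp1:2
Op 2: read(P0, v1) -> 10. No state change.
Op 3: fork(P0) -> P2. 2 ppages; refcounts: pp0:3 pp1:3
Op 4: fork(P2) -> P3. 2 ppages; refcounts: pp0:4 pp1:4
Op 5: write(P0, v0, 182). refcount(pp0)=4>1 -> COPY to pp2. 3 ppages; refcounts: pp0:3 pp1:4 pp2:1
Op 6: read(P2, v0) -> 22. No state change.
Op 7: write(P0, v0, 184). refcount(pp2)=1 -> write in place. 3 ppages; refcounts: pp0:3 pp1:4 pp2:1
Op 8: write(P2, v0, 174). refcount(pp0)=3>1 -> COPY to pp3. 4 ppages; refcounts: pp0:2 pp1:4 pp2:1 pp3:1
Op 9: write(P0, v0, 112). refcount(pp2)=1 -> write in place. 4 ppages; refcounts: pp0:2 pp1:4 pp2:1 pp3:1
Op 10: write(P3, v1, 168). refcount(pp1)=4>1 -> COPY to pp4. 5 ppages; refcounts: pp0:2 pp1:3 pp2:1 pp3:1 pp4:1

yes no yes no yes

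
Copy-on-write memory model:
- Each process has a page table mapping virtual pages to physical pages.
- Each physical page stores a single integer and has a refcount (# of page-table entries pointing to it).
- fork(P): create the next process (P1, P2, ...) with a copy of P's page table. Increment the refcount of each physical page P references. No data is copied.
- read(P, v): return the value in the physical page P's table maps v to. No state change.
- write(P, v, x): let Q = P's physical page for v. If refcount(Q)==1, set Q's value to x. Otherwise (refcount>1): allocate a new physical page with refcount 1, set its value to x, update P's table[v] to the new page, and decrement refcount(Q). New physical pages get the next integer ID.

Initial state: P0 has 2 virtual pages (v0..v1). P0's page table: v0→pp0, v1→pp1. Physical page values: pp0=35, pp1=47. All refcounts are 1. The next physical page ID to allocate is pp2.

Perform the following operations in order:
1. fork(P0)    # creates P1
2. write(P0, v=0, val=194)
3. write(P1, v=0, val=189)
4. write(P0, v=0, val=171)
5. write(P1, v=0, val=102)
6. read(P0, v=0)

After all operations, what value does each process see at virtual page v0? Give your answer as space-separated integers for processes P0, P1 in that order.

Answer: 171 102

Derivation:
Op 1: fork(P0) -> P1. 2 ppages; refcounts: pp0:2 pp1:2
Op 2: write(P0, v0, 194). refcount(pp0)=2>1 -> COPY to pp2. 3 ppages; refcounts: pp0:1 pp1:2 pp2:1
Op 3: write(P1, v0, 189). refcount(pp0)=1 -> write in place. 3 ppages; refcounts: pp0:1 pp1:2 pp2:1
Op 4: write(P0, v0, 171). refcount(pp2)=1 -> write in place. 3 ppages; refcounts: pp0:1 pp1:2 pp2:1
Op 5: write(P1, v0, 102). refcount(pp0)=1 -> write in place. 3 ppages; refcounts: pp0:1 pp1:2 pp2:1
Op 6: read(P0, v0) -> 171. No state change.
P0: v0 -> pp2 = 171
P1: v0 -> pp0 = 102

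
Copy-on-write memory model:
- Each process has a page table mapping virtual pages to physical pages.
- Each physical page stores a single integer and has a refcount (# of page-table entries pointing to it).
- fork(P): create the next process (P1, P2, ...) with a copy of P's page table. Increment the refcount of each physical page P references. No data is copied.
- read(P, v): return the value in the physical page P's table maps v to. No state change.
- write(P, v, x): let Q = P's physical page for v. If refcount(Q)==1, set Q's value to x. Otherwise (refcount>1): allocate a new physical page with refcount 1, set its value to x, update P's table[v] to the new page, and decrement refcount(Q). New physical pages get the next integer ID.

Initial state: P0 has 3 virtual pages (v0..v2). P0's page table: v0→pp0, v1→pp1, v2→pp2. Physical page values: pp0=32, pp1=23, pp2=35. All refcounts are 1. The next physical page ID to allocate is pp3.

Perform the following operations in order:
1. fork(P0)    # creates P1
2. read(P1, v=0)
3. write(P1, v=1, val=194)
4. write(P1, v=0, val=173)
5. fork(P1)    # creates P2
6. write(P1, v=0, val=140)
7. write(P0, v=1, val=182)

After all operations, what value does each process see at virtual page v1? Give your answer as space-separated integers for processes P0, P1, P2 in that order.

Op 1: fork(P0) -> P1. 3 ppages; refcounts: pp0:2 pp1:2 pp2:2
Op 2: read(P1, v0) -> 32. No state change.
Op 3: write(P1, v1, 194). refcount(pp1)=2>1 -> COPY to pp3. 4 ppages; refcounts: pp0:2 pp1:1 pp2:2 pp3:1
Op 4: write(P1, v0, 173). refcount(pp0)=2>1 -> COPY to pp4. 5 ppages; refcounts: pp0:1 pp1:1 pp2:2 pp3:1 pp4:1
Op 5: fork(P1) -> P2. 5 ppages; refcounts: pp0:1 pp1:1 pp2:3 pp3:2 pp4:2
Op 6: write(P1, v0, 140). refcount(pp4)=2>1 -> COPY to pp5. 6 ppages; refcounts: pp0:1 pp1:1 pp2:3 pp3:2 pp4:1 pp5:1
Op 7: write(P0, v1, 182). refcount(pp1)=1 -> write in place. 6 ppages; refcounts: pp0:1 pp1:1 pp2:3 pp3:2 pp4:1 pp5:1
P0: v1 -> pp1 = 182
P1: v1 -> pp3 = 194
P2: v1 -> pp3 = 194

Answer: 182 194 194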